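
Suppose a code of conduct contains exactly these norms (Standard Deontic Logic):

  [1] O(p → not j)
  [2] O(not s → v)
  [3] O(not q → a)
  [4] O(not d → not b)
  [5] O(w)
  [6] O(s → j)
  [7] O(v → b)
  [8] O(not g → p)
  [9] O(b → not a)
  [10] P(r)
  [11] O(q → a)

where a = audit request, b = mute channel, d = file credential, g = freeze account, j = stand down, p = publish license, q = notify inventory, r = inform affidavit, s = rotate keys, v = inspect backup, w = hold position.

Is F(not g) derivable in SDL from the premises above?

Yes

By case analysis on not q: premise 3 gives O(not q → a) and premise 11 gives O(q → a), so O(a) either way.
The contrapositive of premise 9 (O(b → not a)) is O(a → not b), and O(a) is already established, so O(not b).
The contrapositive of premise 7 (O(v → b)) is O(not b → not v), and O(not b) is already established, so O(not v).
Premise 2 is O(not s → v); contrapositively O(not v → s). Since O(not v) holds, K gives O(s).
From O(s) and premise 6, O(s → j), we obtain O(j).
Premise 1, O(p → not j), contraposes to O(j → not p); with O(j) we get O(not p).
The contrapositive of premise 8 (O(not g → p)) is O(not p → g), and O(not p) is already established, so O(g).
Premises 4, 5, 10 do not contribute to this derivation.
So O(g) holds, i.e. F(not g). The claim follows.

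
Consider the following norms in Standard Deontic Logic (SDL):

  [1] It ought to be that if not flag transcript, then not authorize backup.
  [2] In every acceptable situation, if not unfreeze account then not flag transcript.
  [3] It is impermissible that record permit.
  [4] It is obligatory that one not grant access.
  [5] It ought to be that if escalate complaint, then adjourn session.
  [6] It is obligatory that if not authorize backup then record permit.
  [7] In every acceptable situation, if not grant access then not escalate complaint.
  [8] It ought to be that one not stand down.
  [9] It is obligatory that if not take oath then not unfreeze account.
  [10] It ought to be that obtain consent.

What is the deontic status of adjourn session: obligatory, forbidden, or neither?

Neither

Premise 5 is O(escalate_complaint → adjourn_session), but O(escalate_complaint) is not derivable from the premises, so it does not yield O(adjourn_session).
No premise or chain of K-axiom applications forces O(adjourn_session), and none forces O(¬adjourn_session). So adjourn_session is neither obligatory nor forbidden under these norms.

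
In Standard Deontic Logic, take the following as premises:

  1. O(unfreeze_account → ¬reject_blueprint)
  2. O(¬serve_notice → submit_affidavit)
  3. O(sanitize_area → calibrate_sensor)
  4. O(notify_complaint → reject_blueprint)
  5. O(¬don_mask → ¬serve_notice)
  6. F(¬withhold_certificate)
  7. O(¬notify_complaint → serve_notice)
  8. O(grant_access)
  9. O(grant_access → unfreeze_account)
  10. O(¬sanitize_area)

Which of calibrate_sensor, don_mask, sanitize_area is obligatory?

don_mask

Premise 8 states O(grant_access) outright.
Applying K to premise 9 (O(grant_access → unfreeze_account)) and O(grant_access) yields O(unfreeze_account).
Premise 1 is O(unfreeze_account → ¬reject_blueprint); since O(unfreeze_account), deontic closure gives O(¬reject_blueprint).
Premise 4 is O(notify_complaint → reject_blueprint); contrapositively O(¬reject_blueprint → ¬notify_complaint). Since O(¬reject_blueprint) holds, K gives O(¬notify_complaint).
From O(¬notify_complaint) and premise 7, O(¬notify_complaint → serve_notice), we obtain O(serve_notice).
Premise 5 is O(¬don_mask → ¬serve_notice); contrapositively O(serve_notice → don_mask). Since O(serve_notice) holds, K gives O(don_mask).
So O(don_mask) holds — don_mask is obligatory. None of the other listed options is made obligatory by any chain of premises.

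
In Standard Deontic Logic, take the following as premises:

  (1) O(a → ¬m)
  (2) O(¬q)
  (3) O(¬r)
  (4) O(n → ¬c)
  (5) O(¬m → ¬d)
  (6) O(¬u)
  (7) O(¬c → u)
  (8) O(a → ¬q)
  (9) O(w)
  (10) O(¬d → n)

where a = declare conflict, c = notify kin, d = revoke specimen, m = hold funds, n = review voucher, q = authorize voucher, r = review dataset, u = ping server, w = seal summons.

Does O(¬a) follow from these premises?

Yes

From premise 6 we have O(¬u).
The contrapositive of premise 7 (O(¬c → u)) is O(¬u → c), and O(¬u) is already established, so O(c).
Premise 4 is O(n → ¬c); contrapositively O(c → ¬n). Since O(c) holds, K gives O(¬n).
The contrapositive of premise 10 (O(¬d → n)) is O(¬n → d), and O(¬n) is already established, so O(d).
Premise 5 is O(¬m → ¬d); contrapositively O(d → m). Since O(d) holds, K gives O(m).
Premise 1 is O(a → ¬m); contrapositively O(m → ¬a). Since O(m) holds, K gives O(¬a).
Premises 2, 3, 8, 9 do not contribute to this derivation.
So O(¬a) follows.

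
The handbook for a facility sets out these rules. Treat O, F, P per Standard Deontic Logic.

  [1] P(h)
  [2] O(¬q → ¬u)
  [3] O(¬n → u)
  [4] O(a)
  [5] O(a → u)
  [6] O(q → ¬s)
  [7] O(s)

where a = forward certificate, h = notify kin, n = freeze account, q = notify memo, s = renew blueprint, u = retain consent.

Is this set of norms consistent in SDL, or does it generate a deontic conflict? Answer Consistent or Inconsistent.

Inconsistent

From premise 4 we have O(a).
Applying K to premise 5 (O(a → u)) and O(a) yields O(u).
Premise 2 is O(¬q → ¬u); contrapositively O(u → q). Since O(u) holds, K gives O(q).
With premise 6, O(q → ¬s), the K-axiom yields O(¬s).
Yet premise 7 states O(s).
We now have both O(¬s) and O(s) — s is simultaneously obligatory and forbidden, violating the D-axiom.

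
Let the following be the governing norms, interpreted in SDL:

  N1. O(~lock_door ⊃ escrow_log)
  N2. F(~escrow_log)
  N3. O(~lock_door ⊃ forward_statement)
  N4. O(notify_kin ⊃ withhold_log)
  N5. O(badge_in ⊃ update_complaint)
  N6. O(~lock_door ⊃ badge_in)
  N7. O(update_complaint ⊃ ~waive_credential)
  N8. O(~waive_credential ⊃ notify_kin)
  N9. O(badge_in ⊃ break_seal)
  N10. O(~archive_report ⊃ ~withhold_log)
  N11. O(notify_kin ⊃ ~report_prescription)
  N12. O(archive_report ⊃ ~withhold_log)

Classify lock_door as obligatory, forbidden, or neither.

Premises 10 and 12 cover both cases: O(~archive_report ⊃ ~withhold_log) and O(archive_report ⊃ ~withhold_log). Since ~archive_report ∨ archive_report is a tautology, O(~withhold_log) follows.
Premise 4 is O(notify_kin ⊃ withhold_log); contrapositively O(~withhold_log ⊃ ~notify_kin). Since O(~withhold_log) holds, K gives O(~notify_kin).
The contrapositive of premise 8 (O(~waive_credential ⊃ notify_kin)) is O(~notify_kin ⊃ waive_credential), and O(~notify_kin) is already established, so O(waive_credential).
Premise 7 is O(update_complaint ⊃ ~waive_credential); contrapositively O(waive_credential ⊃ ~update_complaint). Since O(waive_credential) holds, K gives O(~update_complaint).
The contrapositive of premise 5 (O(badge_in ⊃ update_complaint)) is O(~update_complaint ⊃ ~badge_in), and O(~update_complaint) is already established, so O(~badge_in).
The contrapositive of premise 6 (O(~lock_door ⊃ badge_in)) is O(~badge_in ⊃ lock_door), and O(~badge_in) is already established, so O(lock_door).
Premises 1, 2, 3, 9, 11 do not contribute to this derivation.
Hence lock_door is obligatory.

Obligatory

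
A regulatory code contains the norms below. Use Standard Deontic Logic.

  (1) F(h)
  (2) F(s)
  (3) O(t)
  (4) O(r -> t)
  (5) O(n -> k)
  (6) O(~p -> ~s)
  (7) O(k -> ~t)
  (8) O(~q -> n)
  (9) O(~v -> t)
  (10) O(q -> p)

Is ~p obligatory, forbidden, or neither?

From premise 3 we have O(t).
Premise 7, O(k -> ~t), contraposes to O(t -> ~k); with O(t) we get O(~k).
Premise 5, O(n -> k), contraposes to O(~k -> ~n); with O(~k) we get O(~n).
The contrapositive of premise 8 (O(~q -> n)) is O(~n -> q), and O(~n) is already established, so O(q).
Applying K to premise 10 (O(q -> p)) and O(q) yields O(p).
Premises 1, 2, 4, 6, 9 do not contribute to this derivation.
Thus O(p), which is F(~p): ~p is forbidden.

Forbidden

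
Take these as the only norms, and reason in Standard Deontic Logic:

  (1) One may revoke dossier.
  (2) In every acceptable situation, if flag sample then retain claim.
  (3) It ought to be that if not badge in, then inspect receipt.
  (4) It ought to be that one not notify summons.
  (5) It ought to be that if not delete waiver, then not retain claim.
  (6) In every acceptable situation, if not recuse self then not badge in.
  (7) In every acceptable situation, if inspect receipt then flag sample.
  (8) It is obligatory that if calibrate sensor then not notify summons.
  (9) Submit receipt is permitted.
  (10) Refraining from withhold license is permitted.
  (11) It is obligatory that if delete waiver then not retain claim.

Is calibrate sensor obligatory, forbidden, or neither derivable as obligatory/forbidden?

Neither

Premise 8 is O(calibrate_sensor → ¬notify_summons); even if O(¬notify_summons) held, inferring O(calibrate_sensor) would be affirming the consequent — invalid.
No premise or chain of K-axiom applications forces O(calibrate_sensor), and none forces O(¬calibrate_sensor). So calibrate_sensor is neither obligatory nor forbidden under these norms.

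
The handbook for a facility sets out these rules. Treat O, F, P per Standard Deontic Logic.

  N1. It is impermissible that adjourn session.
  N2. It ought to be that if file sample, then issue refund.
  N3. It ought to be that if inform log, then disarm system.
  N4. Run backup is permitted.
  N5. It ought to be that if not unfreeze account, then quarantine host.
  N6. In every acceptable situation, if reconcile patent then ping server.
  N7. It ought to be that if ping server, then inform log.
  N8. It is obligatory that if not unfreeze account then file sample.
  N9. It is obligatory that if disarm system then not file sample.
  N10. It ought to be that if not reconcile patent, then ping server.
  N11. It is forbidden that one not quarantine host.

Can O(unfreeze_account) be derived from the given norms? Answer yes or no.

By case analysis on reconcile_patent: premise 6 gives O(reconcile_patent → ping_server) and premise 10 gives O(¬reconcile_patent → ping_server), so O(ping_server) either way.
With premise 7, O(ping_server → inform_log), the K-axiom yields O(inform_log).
With premise 3, O(inform_log → disarm_system), the K-axiom yields O(disarm_system).
With premise 9, O(disarm_system → ¬file_sample), the K-axiom yields O(¬file_sample).
The contrapositive of premise 8 (O(¬unfreeze_account → file_sample)) is O(¬file_sample → unfreeze_account), and O(¬file_sample) is already established, so O(unfreeze_account).
Premises 1, 2, 4, 5, 11 do not contribute to this derivation.
So O(unfreeze_account) follows.

Yes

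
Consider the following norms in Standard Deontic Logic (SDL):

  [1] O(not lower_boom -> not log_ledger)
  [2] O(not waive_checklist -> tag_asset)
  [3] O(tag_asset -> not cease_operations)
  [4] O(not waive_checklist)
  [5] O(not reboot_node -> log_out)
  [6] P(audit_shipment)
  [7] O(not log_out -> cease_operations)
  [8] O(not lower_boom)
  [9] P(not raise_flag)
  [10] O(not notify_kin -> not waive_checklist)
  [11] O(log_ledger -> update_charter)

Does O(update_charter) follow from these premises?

No

Premise 11 is O(log_ledger -> update_charter), but O(log_ledger) is not derivable from the premises, so it does not yield O(update_charter).
No other premise forces O(update_charter). An ideal world satisfying every premise can still have update_charter false, so O(update_charter) is not derivable.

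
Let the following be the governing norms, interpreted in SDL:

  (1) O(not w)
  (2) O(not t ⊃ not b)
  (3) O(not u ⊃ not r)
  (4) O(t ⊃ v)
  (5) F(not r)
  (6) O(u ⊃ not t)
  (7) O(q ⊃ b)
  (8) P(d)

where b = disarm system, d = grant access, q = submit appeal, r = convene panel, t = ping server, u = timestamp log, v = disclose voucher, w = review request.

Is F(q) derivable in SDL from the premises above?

Premise 5, F(not r), is equivalent to O(r).
Premise 3, O(not u ⊃ not r), contraposes to O(r ⊃ u); with O(r) we get O(u).
With premise 6, O(u ⊃ not t), the K-axiom yields O(not t).
From O(not t) and premise 2, O(not t ⊃ not b), we obtain O(not b).
The contrapositive of premise 7 (O(q ⊃ b)) is O(not b ⊃ not q), and O(not b) is already established, so O(not q).
Premises 1, 4, 8 do not contribute to this derivation.
So O(not q) holds, i.e. F(q). The claim follows.

Yes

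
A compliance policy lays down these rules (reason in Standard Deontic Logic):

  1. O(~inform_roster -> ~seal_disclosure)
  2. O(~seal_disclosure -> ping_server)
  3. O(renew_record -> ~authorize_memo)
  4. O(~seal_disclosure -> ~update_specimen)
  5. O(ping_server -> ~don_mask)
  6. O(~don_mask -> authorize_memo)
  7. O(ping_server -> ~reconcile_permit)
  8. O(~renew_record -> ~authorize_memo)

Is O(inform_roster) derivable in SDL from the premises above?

By case analysis on renew_record: premise 3 gives O(renew_record -> ~authorize_memo) and premise 8 gives O(~renew_record -> ~authorize_memo), so O(~authorize_memo) either way.
The contrapositive of premise 6 (O(~don_mask -> authorize_memo)) is O(~authorize_memo -> don_mask), and O(~authorize_memo) is already established, so O(don_mask).
The contrapositive of premise 5 (O(ping_server -> ~don_mask)) is O(don_mask -> ~ping_server), and O(don_mask) is already established, so O(~ping_server).
The contrapositive of premise 2 (O(~seal_disclosure -> ping_server)) is O(~ping_server -> seal_disclosure), and O(~ping_server) is already established, so O(seal_disclosure).
Premise 1 is O(~inform_roster -> ~seal_disclosure); contrapositively O(seal_disclosure -> inform_roster). Since O(seal_disclosure) holds, K gives O(inform_roster).
Premises 4, 7 do not contribute to this derivation.
So O(inform_roster) follows.

Yes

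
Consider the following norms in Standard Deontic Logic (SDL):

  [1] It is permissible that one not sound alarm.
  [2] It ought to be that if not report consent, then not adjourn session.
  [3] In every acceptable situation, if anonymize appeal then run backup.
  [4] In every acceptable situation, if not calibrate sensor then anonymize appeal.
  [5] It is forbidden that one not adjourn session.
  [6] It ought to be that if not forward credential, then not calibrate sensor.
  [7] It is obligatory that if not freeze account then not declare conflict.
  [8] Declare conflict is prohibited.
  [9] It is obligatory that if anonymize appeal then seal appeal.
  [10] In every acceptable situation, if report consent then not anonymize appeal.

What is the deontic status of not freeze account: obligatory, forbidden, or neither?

Premise 7 is O(¬freeze_account → ¬declare_conflict); even if O(¬declare_conflict) held, inferring O(¬freeze_account) would be affirming the consequent — invalid.
No premise or chain of K-axiom applications forces O(¬freeze_account), and none forces O(freeze_account). So ¬freeze_account is neither obligatory nor forbidden under these norms.

Neither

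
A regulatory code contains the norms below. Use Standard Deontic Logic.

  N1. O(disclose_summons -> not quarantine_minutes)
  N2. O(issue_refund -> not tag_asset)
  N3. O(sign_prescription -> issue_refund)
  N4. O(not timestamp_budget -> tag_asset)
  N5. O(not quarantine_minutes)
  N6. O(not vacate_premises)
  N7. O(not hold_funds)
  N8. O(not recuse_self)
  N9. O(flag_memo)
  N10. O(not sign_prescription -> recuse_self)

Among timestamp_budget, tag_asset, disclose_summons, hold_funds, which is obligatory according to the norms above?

timestamp_budget

Premise 8 states O(not recuse_self) outright.
Premise 10 is O(not sign_prescription -> recuse_self); contrapositively O(not recuse_self -> sign_prescription). Since O(not recuse_self) holds, K gives O(sign_prescription).
Premise 3 is O(sign_prescription -> issue_refund); since O(sign_prescription), deontic closure gives O(issue_refund).
From O(issue_refund) and premise 2, O(issue_refund -> not tag_asset), we obtain O(not tag_asset).
The contrapositive of premise 4 (O(not timestamp_budget -> tag_asset)) is O(not tag_asset -> timestamp_budget), and O(not tag_asset) is already established, so O(timestamp_budget).
So O(timestamp_budget) holds — timestamp_budget is obligatory. None of the other listed options is made obligatory by any chain of premises.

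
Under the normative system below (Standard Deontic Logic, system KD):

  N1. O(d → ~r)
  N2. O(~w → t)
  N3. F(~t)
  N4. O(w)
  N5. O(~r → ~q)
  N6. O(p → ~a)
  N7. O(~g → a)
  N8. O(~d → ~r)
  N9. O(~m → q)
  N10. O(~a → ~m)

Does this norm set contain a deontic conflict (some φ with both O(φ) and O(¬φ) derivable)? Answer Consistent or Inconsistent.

Premise 2 is O(~w → t); even if O(t) held, inferring O(~w) would be affirming the consequent — invalid.
So O(~w) is not derivable, and the apparent clash with O(w) does not arise.
A world satisfying every obligation exists (e.g. a=true, d=false, g=false, m=true, p=false, q=false, r=false, t=true, w=true); no atom is both obligatory and forbidden, so the set is consistent.

Consistent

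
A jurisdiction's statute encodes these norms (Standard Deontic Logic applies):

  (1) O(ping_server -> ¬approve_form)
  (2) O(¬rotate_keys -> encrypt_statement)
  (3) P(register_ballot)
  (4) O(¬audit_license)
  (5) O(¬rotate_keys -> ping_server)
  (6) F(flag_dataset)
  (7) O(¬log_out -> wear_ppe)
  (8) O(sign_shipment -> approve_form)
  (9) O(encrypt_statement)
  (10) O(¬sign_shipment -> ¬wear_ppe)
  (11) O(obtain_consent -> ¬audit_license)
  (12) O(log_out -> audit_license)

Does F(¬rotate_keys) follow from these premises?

Premise 4 gives O(¬audit_license).
Premise 12 is O(log_out -> audit_license); contrapositively O(¬audit_license -> ¬log_out). Since O(¬audit_license) holds, K gives O(¬log_out).
Premise 7 is O(¬log_out -> wear_ppe); since O(¬log_out), deontic closure gives O(wear_ppe).
Premise 10 is O(¬sign_shipment -> ¬wear_ppe); contrapositively O(wear_ppe -> sign_shipment). Since O(wear_ppe) holds, K gives O(sign_shipment).
From O(sign_shipment) and premise 8, O(sign_shipment -> approve_form), we obtain O(approve_form).
Premise 1, O(ping_server -> ¬approve_form), contraposes to O(approve_form -> ¬ping_server); with O(approve_form) we get O(¬ping_server).
The contrapositive of premise 5 (O(¬rotate_keys -> ping_server)) is O(¬ping_server -> rotate_keys), and O(¬ping_server) is already established, so O(rotate_keys).
Premises 2, 3, 6, 9, 11 do not contribute to this derivation.
So O(rotate_keys) holds, i.e. F(¬rotate_keys). The claim follows.

Yes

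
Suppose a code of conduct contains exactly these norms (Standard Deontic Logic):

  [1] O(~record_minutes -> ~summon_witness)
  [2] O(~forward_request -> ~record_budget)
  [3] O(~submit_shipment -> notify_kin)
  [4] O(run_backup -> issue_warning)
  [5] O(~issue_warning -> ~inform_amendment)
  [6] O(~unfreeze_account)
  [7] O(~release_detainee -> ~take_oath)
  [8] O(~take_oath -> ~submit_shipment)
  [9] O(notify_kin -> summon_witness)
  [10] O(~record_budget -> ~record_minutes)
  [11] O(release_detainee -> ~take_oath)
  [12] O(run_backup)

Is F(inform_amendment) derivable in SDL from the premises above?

No

Premise 5 is O(~issue_warning -> ~inform_amendment), but O(~issue_warning) is not derivable from the premises, so it does not yield O(~inform_amendment).
No other premise forces O(~inform_amendment). An ideal world satisfying every premise can still have inform_amendment true, so F(inform_amendment) is not derivable.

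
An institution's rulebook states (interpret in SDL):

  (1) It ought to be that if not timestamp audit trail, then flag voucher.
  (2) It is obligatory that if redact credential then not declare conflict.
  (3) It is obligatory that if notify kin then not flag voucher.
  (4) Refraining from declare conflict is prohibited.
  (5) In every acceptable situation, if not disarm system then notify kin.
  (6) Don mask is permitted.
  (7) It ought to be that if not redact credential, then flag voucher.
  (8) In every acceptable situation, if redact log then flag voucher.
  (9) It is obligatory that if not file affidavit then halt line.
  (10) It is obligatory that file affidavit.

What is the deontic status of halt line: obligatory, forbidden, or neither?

Premise 9 is O(¬file_affidavit → halt_line), but O(¬file_affidavit) is not derivable from the premises, so it does not yield O(halt_line).
No premise or chain of K-axiom applications forces O(halt_line), and none forces O(¬halt_line). So halt_line is neither obligatory nor forbidden under these norms.

Neither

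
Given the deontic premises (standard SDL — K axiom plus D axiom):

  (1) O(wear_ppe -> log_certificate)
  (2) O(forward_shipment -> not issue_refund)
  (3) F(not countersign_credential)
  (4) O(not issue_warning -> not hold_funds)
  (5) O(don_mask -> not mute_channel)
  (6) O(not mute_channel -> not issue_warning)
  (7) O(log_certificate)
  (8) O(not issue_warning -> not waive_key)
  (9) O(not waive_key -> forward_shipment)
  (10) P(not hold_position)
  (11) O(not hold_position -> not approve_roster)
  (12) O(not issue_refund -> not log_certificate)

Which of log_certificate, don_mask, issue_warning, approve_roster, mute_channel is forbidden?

Premise 7 states O(log_certificate) outright.
Premise 12 is O(not issue_refund -> not log_certificate); contrapositively O(log_certificate -> issue_refund). Since O(log_certificate) holds, K gives O(issue_refund).
Premise 2, O(forward_shipment -> not issue_refund), contraposes to O(issue_refund -> not forward_shipment); with O(issue_refund) we get O(not forward_shipment).
Premise 9, O(not waive_key -> forward_shipment), contraposes to O(not forward_shipment -> waive_key); with O(not forward_shipment) we get O(waive_key).
The contrapositive of premise 8 (O(not issue_warning -> not waive_key)) is O(waive_key -> issue_warning), and O(waive_key) is already established, so O(issue_warning).
Premise 6 is O(not mute_channel -> not issue_warning); contrapositively O(issue_warning -> mute_channel). Since O(issue_warning) holds, K gives O(mute_channel).
The contrapositive of premise 5 (O(don_mask -> not mute_channel)) is O(mute_channel -> not don_mask), and O(mute_channel) is already established, so O(not don_mask).
So O(not don_mask) holds, i.e. don_mask is forbidden. None of the other listed options is forbidden under the premises.

don_mask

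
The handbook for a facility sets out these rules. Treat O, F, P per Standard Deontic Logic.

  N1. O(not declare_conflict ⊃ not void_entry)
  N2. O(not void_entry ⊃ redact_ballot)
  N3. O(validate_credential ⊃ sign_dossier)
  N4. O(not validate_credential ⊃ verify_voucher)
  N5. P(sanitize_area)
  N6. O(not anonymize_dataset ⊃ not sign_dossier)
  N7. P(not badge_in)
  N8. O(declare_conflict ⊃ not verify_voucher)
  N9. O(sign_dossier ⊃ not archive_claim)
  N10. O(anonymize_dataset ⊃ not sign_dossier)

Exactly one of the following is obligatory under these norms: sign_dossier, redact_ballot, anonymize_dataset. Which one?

Premises 10 and 6 cover both cases: O(anonymize_dataset ⊃ not sign_dossier) and O(not anonymize_dataset ⊃ not sign_dossier). Since anonymize_dataset ∨ not anonymize_dataset is a tautology, O(not sign_dossier) follows.
Premise 3 is O(validate_credential ⊃ sign_dossier); contrapositively O(not sign_dossier ⊃ not validate_credential). Since O(not sign_dossier) holds, K gives O(not validate_credential).
Premise 4 is O(not validate_credential ⊃ verify_voucher); since O(not validate_credential), deontic closure gives O(verify_voucher).
Premise 8, O(declare_conflict ⊃ not verify_voucher), contraposes to O(verify_voucher ⊃ not declare_conflict); with O(verify_voucher) we get O(not declare_conflict).
From O(not declare_conflict) and premise 1, O(not declare_conflict ⊃ not void_entry), we obtain O(not void_entry).
From O(not void_entry) and premise 2, O(not void_entry ⊃ redact_ballot), we obtain O(redact_ballot).
So O(redact_ballot) holds — redact_ballot is obligatory. None of the other listed options is made obligatory by any chain of premises.

redact_ballot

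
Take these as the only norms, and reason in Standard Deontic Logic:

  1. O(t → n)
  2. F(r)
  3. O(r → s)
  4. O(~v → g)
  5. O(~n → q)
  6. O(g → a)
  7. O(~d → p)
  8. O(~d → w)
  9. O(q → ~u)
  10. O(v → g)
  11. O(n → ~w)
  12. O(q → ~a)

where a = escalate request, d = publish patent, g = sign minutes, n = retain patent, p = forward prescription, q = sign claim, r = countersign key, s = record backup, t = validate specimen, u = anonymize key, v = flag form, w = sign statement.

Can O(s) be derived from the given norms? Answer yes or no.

No

Premise 3 is O(r → s), but O(r) is not derivable from the premises, so it does not yield O(s).
No other premise forces O(s). An ideal world satisfying every premise can still have s false, so O(s) is not derivable.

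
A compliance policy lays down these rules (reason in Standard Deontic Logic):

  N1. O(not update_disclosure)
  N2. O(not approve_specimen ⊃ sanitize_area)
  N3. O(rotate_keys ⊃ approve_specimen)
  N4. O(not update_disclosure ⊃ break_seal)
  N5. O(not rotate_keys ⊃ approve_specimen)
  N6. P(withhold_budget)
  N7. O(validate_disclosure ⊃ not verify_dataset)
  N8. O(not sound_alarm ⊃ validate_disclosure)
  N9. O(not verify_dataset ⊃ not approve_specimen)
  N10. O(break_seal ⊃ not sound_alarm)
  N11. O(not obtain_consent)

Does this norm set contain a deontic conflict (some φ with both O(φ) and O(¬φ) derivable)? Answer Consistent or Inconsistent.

Inconsistent

Premises 3 and 5 cover both cases: O(rotate_keys ⊃ approve_specimen) and O(not rotate_keys ⊃ approve_specimen). Since rotate_keys ∨ not rotate_keys is a tautology, O(approve_specimen) follows.
The contrapositive of premise 9 (O(not verify_dataset ⊃ not approve_specimen)) is O(approve_specimen ⊃ verify_dataset), and O(approve_specimen) is already established, so O(verify_dataset).
Premise 7 is O(validate_disclosure ⊃ not verify_dataset); contrapositively O(verify_dataset ⊃ not validate_disclosure). Since O(verify_dataset) holds, K gives O(not validate_disclosure).
The contrapositive of premise 8 (O(not sound_alarm ⊃ validate_disclosure)) is O(not validate_disclosure ⊃ sound_alarm), and O(not validate_disclosure) is already established, so O(sound_alarm).
The contrapositive of premise 10 (O(break_seal ⊃ not sound_alarm)) is O(sound_alarm ⊃ not break_seal), and O(sound_alarm) is already established, so O(not break_seal).
The contrapositive of premise 4 (O(not update_disclosure ⊃ break_seal)) is O(not break_seal ⊃ update_disclosure), and O(not break_seal) is already established, so O(update_disclosure).
However, premise 1 gives O(not update_disclosure).
We now have both O(update_disclosure) and O(not update_disclosure) — update_disclosure is simultaneously obligatory and forbidden, violating the D-axiom.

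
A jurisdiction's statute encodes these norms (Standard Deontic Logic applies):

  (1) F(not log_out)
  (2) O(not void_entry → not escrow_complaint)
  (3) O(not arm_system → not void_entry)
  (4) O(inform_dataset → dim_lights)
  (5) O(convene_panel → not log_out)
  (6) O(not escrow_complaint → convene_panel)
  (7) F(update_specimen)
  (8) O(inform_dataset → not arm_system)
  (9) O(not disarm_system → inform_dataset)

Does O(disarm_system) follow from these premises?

Premise 1, F(not log_out), is equivalent to O(log_out).
Premise 5 is O(convene_panel → not log_out); contrapositively O(log_out → not convene_panel). Since O(log_out) holds, K gives O(not convene_panel).
Premise 6, O(not escrow_complaint → convene_panel), contraposes to O(not convene_panel → escrow_complaint); with O(not convene_panel) we get O(escrow_complaint).
The contrapositive of premise 2 (O(not void_entry → not escrow_complaint)) is O(escrow_complaint → void_entry), and O(escrow_complaint) is already established, so O(void_entry).
Premise 3 is O(not arm_system → not void_entry); contrapositively O(void_entry → arm_system). Since O(void_entry) holds, K gives O(arm_system).
Premise 8 is O(inform_dataset → not arm_system); contrapositively O(arm_system → not inform_dataset). Since O(arm_system) holds, K gives O(not inform_dataset).
The contrapositive of premise 9 (O(not disarm_system → inform_dataset)) is O(not inform_dataset → disarm_system), and O(not inform_dataset) is already established, so O(disarm_system).
Premises 4, 7 do not contribute to this derivation.
So O(disarm_system) follows.

Yes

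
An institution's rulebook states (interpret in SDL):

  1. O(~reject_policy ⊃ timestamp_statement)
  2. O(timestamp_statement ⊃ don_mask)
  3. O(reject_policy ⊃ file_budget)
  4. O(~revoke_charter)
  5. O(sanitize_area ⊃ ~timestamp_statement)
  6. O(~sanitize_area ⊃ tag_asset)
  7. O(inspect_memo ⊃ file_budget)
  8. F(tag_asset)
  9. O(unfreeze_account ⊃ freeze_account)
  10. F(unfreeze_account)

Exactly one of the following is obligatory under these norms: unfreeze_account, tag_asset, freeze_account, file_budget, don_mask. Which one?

Premise 8, F(tag_asset), is equivalent to O(~tag_asset).
The contrapositive of premise 6 (O(~sanitize_area ⊃ tag_asset)) is O(~tag_asset ⊃ sanitize_area), and O(~tag_asset) is already established, so O(sanitize_area).
From O(sanitize_area) and premise 5, O(sanitize_area ⊃ ~timestamp_statement), we obtain O(~timestamp_statement).
Premise 1 is O(~reject_policy ⊃ timestamp_statement); contrapositively O(~timestamp_statement ⊃ reject_policy). Since O(~timestamp_statement) holds, K gives O(reject_policy).
Premise 3 is O(reject_policy ⊃ file_budget); since O(reject_policy), deontic closure gives O(file_budget).
So O(file_budget) holds — file_budget is obligatory. None of the other listed options is made obligatory by any chain of premises.

file_budget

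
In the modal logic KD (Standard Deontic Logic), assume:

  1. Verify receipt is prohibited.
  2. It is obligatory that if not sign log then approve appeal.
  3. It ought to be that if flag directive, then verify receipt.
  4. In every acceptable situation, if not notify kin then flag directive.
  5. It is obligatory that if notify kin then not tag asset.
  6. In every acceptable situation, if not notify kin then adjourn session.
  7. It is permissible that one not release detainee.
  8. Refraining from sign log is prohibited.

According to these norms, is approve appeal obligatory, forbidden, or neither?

Premise 2 is O(¬sign_log → approve_appeal), but O(¬sign_log) is not derivable from the premises, so it does not yield O(approve_appeal).
No premise or chain of K-axiom applications forces O(approve_appeal), and none forces O(¬approve_appeal). So approve_appeal is neither obligatory nor forbidden under these norms.

Neither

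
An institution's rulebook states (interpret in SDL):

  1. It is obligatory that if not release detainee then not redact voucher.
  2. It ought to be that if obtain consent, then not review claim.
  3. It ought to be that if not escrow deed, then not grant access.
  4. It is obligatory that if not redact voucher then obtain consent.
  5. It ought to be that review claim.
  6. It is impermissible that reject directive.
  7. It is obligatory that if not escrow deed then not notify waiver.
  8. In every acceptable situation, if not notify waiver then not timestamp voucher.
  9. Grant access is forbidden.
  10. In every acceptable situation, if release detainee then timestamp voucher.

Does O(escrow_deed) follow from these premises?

Yes

Premise 5 states O(review_claim) outright.
Premise 2, O(obtain_consent → ¬review_claim), contraposes to O(review_claim → ¬obtain_consent); with O(review_claim) we get O(¬obtain_consent).
Premise 4 is O(¬redact_voucher → obtain_consent); contrapositively O(¬obtain_consent → redact_voucher). Since O(¬obtain_consent) holds, K gives O(redact_voucher).
Premise 1 is O(¬release_detainee → ¬redact_voucher); contrapositively O(redact_voucher → release_detainee). Since O(redact_voucher) holds, K gives O(release_detainee).
From O(release_detainee) and premise 10, O(release_detainee → timestamp_voucher), we obtain O(timestamp_voucher).
The contrapositive of premise 8 (O(¬notify_waiver → ¬timestamp_voucher)) is O(timestamp_voucher → notify_waiver), and O(timestamp_voucher) is already established, so O(notify_waiver).
Premise 7 is O(¬escrow_deed → ¬notify_waiver); contrapositively O(notify_waiver → escrow_deed). Since O(notify_waiver) holds, K gives O(escrow_deed).
Premises 3, 6, 9 do not contribute to this derivation.
So O(escrow_deed) follows.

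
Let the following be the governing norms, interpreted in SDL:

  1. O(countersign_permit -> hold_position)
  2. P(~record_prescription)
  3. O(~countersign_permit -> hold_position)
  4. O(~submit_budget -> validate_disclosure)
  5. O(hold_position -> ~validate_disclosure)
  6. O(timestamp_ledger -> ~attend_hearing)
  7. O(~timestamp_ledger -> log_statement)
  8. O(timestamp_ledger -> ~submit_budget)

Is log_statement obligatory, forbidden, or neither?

Premises 3 and 1 cover both cases: O(~countersign_permit -> hold_position) and O(countersign_permit -> hold_position). Since ~countersign_permit ∨ countersign_permit is a tautology, O(hold_position) follows.
With premise 5, O(hold_position -> ~validate_disclosure), the K-axiom yields O(~validate_disclosure).
Premise 4, O(~submit_budget -> validate_disclosure), contraposes to O(~validate_disclosure -> submit_budget); with O(~validate_disclosure) we get O(submit_budget).
The contrapositive of premise 8 (O(timestamp_ledger -> ~submit_budget)) is O(submit_budget -> ~timestamp_ledger), and O(submit_budget) is already established, so O(~timestamp_ledger).
Applying K to premise 7 (O(~timestamp_ledger -> log_statement)) and O(~timestamp_ledger) yields O(log_statement).
Premises 2, 6 do not contribute to this derivation.
Hence log_statement is obligatory.

Obligatory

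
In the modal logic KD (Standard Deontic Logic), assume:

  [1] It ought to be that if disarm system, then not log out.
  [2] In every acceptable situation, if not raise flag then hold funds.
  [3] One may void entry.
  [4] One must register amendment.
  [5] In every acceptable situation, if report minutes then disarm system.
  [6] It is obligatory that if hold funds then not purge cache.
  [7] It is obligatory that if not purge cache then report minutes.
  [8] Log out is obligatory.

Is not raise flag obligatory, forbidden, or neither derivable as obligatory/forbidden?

Forbidden

From premise 8 we have O(log_out).
The contrapositive of premise 1 (O(disarm_system → ¬log_out)) is O(log_out → ¬disarm_system), and O(log_out) is already established, so O(¬disarm_system).
Premise 5 is O(report_minutes → disarm_system); contrapositively O(¬disarm_system → ¬report_minutes). Since O(¬disarm_system) holds, K gives O(¬report_minutes).
Premise 7 is O(¬purge_cache → report_minutes); contrapositively O(¬report_minutes → purge_cache). Since O(¬report_minutes) holds, K gives O(purge_cache).
The contrapositive of premise 6 (O(hold_funds → ¬purge_cache)) is O(purge_cache → ¬hold_funds), and O(purge_cache) is already established, so O(¬hold_funds).
Premise 2, O(¬raise_flag → hold_funds), contraposes to O(¬hold_funds → raise_flag); with O(¬hold_funds) we get O(raise_flag).
Premises 3, 4 do not contribute to this derivation.
Thus O(raise_flag), which is F(¬raise_flag): ¬raise_flag is forbidden.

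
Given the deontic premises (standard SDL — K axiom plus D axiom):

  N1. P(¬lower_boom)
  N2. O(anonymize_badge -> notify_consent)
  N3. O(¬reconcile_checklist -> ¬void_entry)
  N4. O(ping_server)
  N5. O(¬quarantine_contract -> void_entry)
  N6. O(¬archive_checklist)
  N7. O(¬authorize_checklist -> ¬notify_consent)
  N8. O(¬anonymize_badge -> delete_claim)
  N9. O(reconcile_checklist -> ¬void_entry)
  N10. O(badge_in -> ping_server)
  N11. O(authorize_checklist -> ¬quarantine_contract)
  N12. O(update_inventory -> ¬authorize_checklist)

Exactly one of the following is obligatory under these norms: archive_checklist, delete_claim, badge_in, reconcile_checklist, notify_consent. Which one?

Premises 9 and 3 are O(reconcile_checklist -> ¬void_entry) and O(¬reconcile_checklist -> ¬void_entry); every ideal world satisfies reconcile_checklist or ¬reconcile_checklist, so in either case ¬void_entry holds — hence O(¬void_entry).
Premise 5 is O(¬quarantine_contract -> void_entry); contrapositively O(¬void_entry -> quarantine_contract). Since O(¬void_entry) holds, K gives O(quarantine_contract).
Premise 11 is O(authorize_checklist -> ¬quarantine_contract); contrapositively O(quarantine_contract -> ¬authorize_checklist). Since O(quarantine_contract) holds, K gives O(¬authorize_checklist).
Applying K to premise 7 (O(¬authorize_checklist -> ¬notify_consent)) and O(¬authorize_checklist) yields O(¬notify_consent).
Premise 2 is O(anonymize_badge -> notify_consent); contrapositively O(¬notify_consent -> ¬anonymize_badge). Since O(¬notify_consent) holds, K gives O(¬anonymize_badge).
With premise 8, O(¬anonymize_badge -> delete_claim), the K-axiom yields O(delete_claim).
So O(delete_claim) holds — delete_claim is obligatory. None of the other listed options is made obligatory by any chain of premises.

delete_claim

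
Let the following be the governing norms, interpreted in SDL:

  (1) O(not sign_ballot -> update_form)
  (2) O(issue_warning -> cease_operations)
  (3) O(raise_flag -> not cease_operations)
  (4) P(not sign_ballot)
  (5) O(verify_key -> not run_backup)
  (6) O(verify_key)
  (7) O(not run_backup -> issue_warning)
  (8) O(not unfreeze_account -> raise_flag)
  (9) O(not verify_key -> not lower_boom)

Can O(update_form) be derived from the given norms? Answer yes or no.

Premise 1 is O(not sign_ballot -> update_form), but O(not sign_ballot) is not derivable from the premises (the permission P(not sign_ballot) asserts only not O(sign_ballot), not O(not sign_ballot)), so it does not yield O(update_form).
No other premise forces O(update_form). An ideal world satisfying every premise can still have update_form false, so O(update_form) is not derivable.

No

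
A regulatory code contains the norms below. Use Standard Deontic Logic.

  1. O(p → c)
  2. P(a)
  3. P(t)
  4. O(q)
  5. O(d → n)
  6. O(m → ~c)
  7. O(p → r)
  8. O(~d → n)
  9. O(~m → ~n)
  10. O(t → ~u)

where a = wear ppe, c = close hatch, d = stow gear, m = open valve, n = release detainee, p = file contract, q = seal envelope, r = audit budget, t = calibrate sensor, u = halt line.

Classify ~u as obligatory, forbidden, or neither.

Neither

Premise 10 is O(t → ~u), but O(t) is not derivable from the premises (the permission P(t) asserts only ~O(~t), not O(t)), so it does not yield O(~u).
No premise or chain of K-axiom applications forces O(~u), and none forces O(u). So ~u is neither obligatory nor forbidden under these norms.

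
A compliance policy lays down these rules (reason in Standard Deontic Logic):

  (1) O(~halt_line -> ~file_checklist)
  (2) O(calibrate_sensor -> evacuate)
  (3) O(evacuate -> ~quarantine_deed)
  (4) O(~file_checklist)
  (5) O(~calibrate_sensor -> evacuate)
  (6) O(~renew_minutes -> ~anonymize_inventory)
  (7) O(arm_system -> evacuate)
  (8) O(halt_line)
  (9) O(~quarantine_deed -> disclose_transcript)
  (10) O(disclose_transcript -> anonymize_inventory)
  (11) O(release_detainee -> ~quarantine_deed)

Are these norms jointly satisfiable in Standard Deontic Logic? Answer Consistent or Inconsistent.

Consistent

Premise 1 is O(~halt_line -> ~file_checklist); even if O(~file_checklist) held, inferring O(~halt_line) would be affirming the consequent — invalid.
So O(~halt_line) is not derivable, and the apparent clash with O(halt_line) does not arise.
A world satisfying every obligation exists (e.g. anonymize_inventory=true, arm_system=false, calibrate_sensor=false, disclose_transcript=true, evacuate=true, file_checklist=false, halt_line=true, quarantine_deed=false, release_detainee=false, renew_minutes=true); no atom is both obligatory and forbidden, so the set is consistent.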